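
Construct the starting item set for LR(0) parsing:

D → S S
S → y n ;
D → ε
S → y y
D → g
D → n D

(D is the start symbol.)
{ [D → . S S], [D → . g], [D → . n D], [D → .], [D' → . D], [S → . y n ;], [S → . y y] }

First, augment the grammar with D' → D
I₀ = CLOSURE({ [D' → . D] }):
  [D' → . D] has the dot before D: add [D → . S S], [D → .], [D → . g], [D → . n D]
  [D → . S S] has the dot before S: add [S → . y n ;], [S → . y y]
No further items can be added.

I₀ = { [D → . S S], [D → . g], [D → . n D], [D → .], [D' → . D], [S → . y n ;], [S → . y y] }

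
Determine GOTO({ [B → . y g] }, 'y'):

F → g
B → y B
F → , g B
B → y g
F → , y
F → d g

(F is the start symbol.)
GOTO(I, 'y') = CLOSURE({ [A → αX.β] : [A → α.Xβ] ∈ I, X = 'y' })

Items with dot before 'y', with the dot advanced:
  [B → . y g] → [B → y . g]
Closure adds nothing (no advanced item has the dot before a non-terminal).

GOTO = { [B → y . g] }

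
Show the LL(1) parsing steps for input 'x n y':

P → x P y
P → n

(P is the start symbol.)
LL(1) parsing maintains a stack (initially the start symbol over $) and the input. At each step: if the stack top is a terminal, match it against the current input token; if it is a non-terminal N, replace it with the RHS of M[N, lookahead] (the unique production whose predict set contains the lookahead).

Stack is shown with the top on the left.

Stack    Input    Action
------------------------
P $      x n y $  output P → x P y
x P y $  x n y $  match 'x'
P y $    n y $    output P → n
n y $    n y $    match 'n'
y $      y $      match 'y'
$        $        accept

The string is accepted.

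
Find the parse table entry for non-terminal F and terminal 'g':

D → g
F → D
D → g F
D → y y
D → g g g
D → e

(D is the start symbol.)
F → D

To find M[F, 'g'], we find productions for F where 'g' is in the predict set (PREDICT(N → α) = (FIRST(α) \ {ε}) ∪ (FOLLOW(N) if α ⇒* ε)).

Relevant sets:
  FIRST(D) = { 'e', 'g', 'y' }

F → D: PREDICT = { 'e', 'g', 'y' }
  'g' is in predict set, so this production goes in M[F, 'g']

M[F, 'g'] = F → D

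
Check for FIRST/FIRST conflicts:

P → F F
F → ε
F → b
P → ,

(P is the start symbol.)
A FIRST/FIRST conflict occurs when two productions N → α and N → β for the same non-terminal have FIRST(α) ∩ FIRST(β) ≠ ∅ (with ε ∈ FIRST of a nullable right-hand side, so two nullable alternatives also conflict).

FIRST sets of the non-terminals at (or reachable through a nullable prefix from) the front of some alternative:
  FIRST(F) = { 'b', ε }

Productions for P:
  P → F F: FIRST = { 'b', ε }
  P → ,: FIRST = { ',' }
Productions for F:
  F → ε: FIRST = { ε }
  F → b: FIRST = { 'b' }

All alternatives of each non-terminal have pairwise disjoint FIRST sets.

Answer: No FIRST/FIRST conflicts.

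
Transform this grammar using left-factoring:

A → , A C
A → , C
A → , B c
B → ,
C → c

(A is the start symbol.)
Left-factoring transforms A → αβ₁ | αβ₂ into A → αA' and A' → β₁ | β₂
(α is the longest common prefix among the alternatives). Repeat until
no nonterminal has two alternatives with a common prefix.

Round 1: A has alternatives sharing prefix ','. Introduce A': A → , A'
  Add: A' → A C
  Add: A' → C
  Add: A' → B c

No remaining common prefixes — done.

Resulting grammar:
A → , A'
A' → A C
A' → C
A' → B c
B → ,
C → c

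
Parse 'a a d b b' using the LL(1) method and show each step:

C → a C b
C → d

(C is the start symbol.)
Stack is shown with the top on the left.

Stack      Input        Action
------------------------------
C $        a a d b b $  output C → a C b
a C b $    a a d b b $  match 'a'
C b $      a d b b $    output C → a C b
a C b b $  a d b b $    match 'a'
C b b $    d b b $      output C → d
d b b $    d b b $      match 'd'
b b $      b b $        match 'b'
b $        b $          match 'b'
$          $            accept

The string is accepted.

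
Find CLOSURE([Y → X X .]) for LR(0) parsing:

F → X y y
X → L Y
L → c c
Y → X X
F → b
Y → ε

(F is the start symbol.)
To compute CLOSURE, for each item [A → α.Bβ] where B is a non-terminal, add [B → .γ] for all productions B → γ; repeat for the newly added items until nothing changes.

Start with: [Y → X X .]
The dot is at the end, so nothing is added.

CLOSURE = { [Y → X X .] }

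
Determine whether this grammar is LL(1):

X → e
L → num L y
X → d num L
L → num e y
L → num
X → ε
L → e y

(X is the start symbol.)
No. Predict set conflict for L: { 'num' }

A grammar is LL(1) if for each non-terminal N with multiple productions, the predict sets of those productions are pairwise disjoint, where PREDICT(N → α) = (FIRST(α) \ {ε}) ∪ (FOLLOW(N) if α ⇒* ε).

Relevant sets:
  FOLLOW(X) = { $ }

For X:
  PREDICT(X → e) = { 'e' }
  PREDICT(X → d num L) = { 'd' }
  PREDICT(X → ε) = { $ }
For L:
  PREDICT(L → num L y) = { 'num' }
  PREDICT(L → num e y) = { 'num' }
  PREDICT(L → num) = { 'num' }
  PREDICT(L → e y) = { 'e' }

Conflict found: Predict set conflict for L: { 'num' }
The grammar is NOT LL(1).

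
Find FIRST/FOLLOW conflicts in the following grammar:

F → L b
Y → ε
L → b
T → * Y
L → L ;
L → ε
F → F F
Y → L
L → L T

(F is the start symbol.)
Nullable non-terminals: L, Y.
FIRST sets used below: FIRST(L) = { '*', ';', 'b', ε }, FIRST(T) = { '*' }

L: nullable alternative(s) L → ε; FOLLOW(L) = { '*', ';', 'b' }
  L → b: FIRST \ {ε} = { 'b' } — overlaps FOLLOW(L) on { 'b' }: CONFLICT
  L → L ;: FIRST \ {ε} = { '*', ';', 'b' } — overlaps FOLLOW(L) on { '*', ';', 'b' }: CONFLICT
  L → ε: FIRST \ {ε} = { } — this is the only nullable alternative, skip
  L → L T: FIRST \ {ε} = { '*', ';', 'b' } — overlaps FOLLOW(L) on { '*', ';', 'b' }: CONFLICT

Y: nullable alternative(s) Y → ε, Y → L; FOLLOW(Y) = { '*', ';', 'b' }
  Y → ε: FIRST \ {ε} = { } — disjoint from FOLLOW(Y)
  Y → L: FIRST \ {ε} = { '*', ';', 'b' } — overlaps FOLLOW(Y) on { '*', ';', 'b' }: CONFLICT

F, T have no nullable alternative, so no FIRST/FOLLOW check is needed there.

So the grammar has 4 FIRST/FOLLOW conflicts (marked CONFLICT above).

Answer: Yes. Y → L with FOLLOW(Y) on { '*', ';', 'b' }; L → b with FOLLOW(L) on { 'b' }; L → L ';' with FOLLOW(L) on { '*', ';', 'b' }; L → L T with FOLLOW(L) on { '*', ';', 'b' }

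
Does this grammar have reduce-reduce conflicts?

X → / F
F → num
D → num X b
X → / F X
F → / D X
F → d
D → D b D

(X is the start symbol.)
A reduce-reduce conflict occurs when an LR(0) state has two complete items [A → α .] and [B → β .] — both call for a reduction, and with no lookahead the parser cannot choose between them.

Augment with X' → X and build the canonical LR(0) collection (I0 = CLOSURE({[X' → . X]}), then GOTO on every symbol after a dot until no new states appear). It has 15 states:
  I0: { [X → . / F X], [X → . / F], [X' → . X] }  — shift
  I1: { [F → . / D X], [F → . d], [F → . num], [X → / . F X], [X → / . F] }  — shift
  I2: { [X' → X .] }  — accept
  I3: { [D → . D b D], [D → . num X b], [F → / . D X] }  — shift
  I4: { [X → . / F X], [X → . / F], [X → / F . X], [X → / F .] }  — shift, reduce
  I5: { [F → d .] }  — reduce
  I6: { [F → num .] }  — reduce
  I7: { [X → / F X .] }  — reduce
  I8: { [D → D . b D], [F → / D . X], [X → . / F X], [X → . / F] }  — shift
  I9: { [D → num . X b], [X → . / F X], [X → . / F] }  — shift
  I10: { [D → num X . b] }  — shift
  I11: { [D → num X b .] }  — reduce
  I12: { [F → / D X .] }  — reduce
  I13: { [D → . D b D], [D → . num X b], [D → D b . D] }  — shift
  I14: { [D → D . b D], [D → D b D .] }  — shift, reduce

No state contains more than one complete item.

Answer: No reduce-reduce conflicts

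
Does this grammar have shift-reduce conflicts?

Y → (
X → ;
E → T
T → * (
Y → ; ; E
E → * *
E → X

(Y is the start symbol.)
A shift-reduce conflict occurs when an LR(0) state has both:
  - a complete (reduce) item [A → α .] (dot at the end), and
  - a shift item [B → β . c γ] (dot before a terminal).

Augment with Y' → Y and build the canonical LR(0) collection (I0 = CLOSURE({[Y' → . Y]}), then GOTO on every symbol after a dot until no new states appear). It has 12 states:
  I0: { [Y → . (], [Y → . ; ; E], [Y' → . Y] }  — shift
  I1: { [Y → ( .] }  — reduce
  I2: { [Y → ; . ; E] }  — shift
  I3: { [Y' → Y .] }  — accept
  I4: { [E → . * *], [E → . T], [E → . X], [T → . * (], [X → . ;], [Y → ; ; . E] }  — shift
  I5: { [E → * . *], [T → * . (] }  — shift
  I6: { [X → ; .] }  — reduce
  I7: { [Y → ; ; E .] }  — reduce
  I8: { [E → T .] }  — reduce
  I9: { [E → X .] }  — reduce
  I10: { [T → * ( .] }  — reduce
  I11: { [E → * * .] }  — reduce

No state contains both a complete item and a shift item.

Answer: No shift-reduce conflicts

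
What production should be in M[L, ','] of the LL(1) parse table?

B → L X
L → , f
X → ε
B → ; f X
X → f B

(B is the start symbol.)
To find M[L, ','], we find productions for L where ',' is in the predict set (PREDICT(N → α) = (FIRST(α) \ {ε}) ∪ (FOLLOW(N) if α ⇒* ε)).

L → , f: PREDICT = { ',' }
  ',' is in predict set, so this production goes in M[L, ',']

M[L, ','] = L → , f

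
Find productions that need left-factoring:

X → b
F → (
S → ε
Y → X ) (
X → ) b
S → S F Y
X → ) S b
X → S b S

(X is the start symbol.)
Left-factoring is needed when two productions for the same non-terminal
share a common prefix on the right-hand side.

Productions for X:
  X → b
  X → ) b
  X → ) S b
  X → S b S
Productions for S:
  S → ε
  S → S F Y

Found common prefix ')' in productions for X

Answer: Yes, X has productions with common prefix ')'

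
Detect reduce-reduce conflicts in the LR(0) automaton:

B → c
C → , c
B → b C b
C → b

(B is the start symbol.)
A reduce-reduce conflict occurs when an LR(0) state has two complete items [A → α .] and [B → β .] — both call for a reduction, and with no lookahead the parser cannot choose between them.

Augment with B' → B and build the canonical LR(0) collection (I0 = CLOSURE({[B' → . B]}), then GOTO on every symbol after a dot until no new states appear). It has 9 states:
  I0: { [B → . b C b], [B → . c], [B' → . B] }  — shift
  I1: { [B' → B .] }  — accept
  I2: { [B → b . C b], [C → . , c], [C → . b] }  — shift
  I3: { [B → c .] }  — reduce
  I4: { [C → , . c] }  — shift
  I5: { [B → b C . b] }  — shift
  I6: { [C → b .] }  — reduce
  I7: { [B → b C b .] }  — reduce
  I8: { [C → , c .] }  — reduce

No state contains more than one complete item.

Answer: No reduce-reduce conflicts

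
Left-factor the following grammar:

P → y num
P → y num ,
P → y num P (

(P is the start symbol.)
P → y num P'
P' → ε
P' → ,
P' → P (

Left-factoring transforms A → αβ₁ | αβ₂ into A → αA' and A' → β₁ | β₂
(α is the longest common prefix among the alternatives). Repeat until
no nonterminal has two alternatives with a common prefix.

Round 1: P has alternatives sharing prefix 'y num'. Introduce P': P → y num P'
  Add: P' → ε
  Add: P' → ,
  Add: P' → P (

No remaining common prefixes — done.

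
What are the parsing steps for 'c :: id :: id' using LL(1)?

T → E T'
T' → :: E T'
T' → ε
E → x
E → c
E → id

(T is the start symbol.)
LL(1) parsing maintains a stack (initially the start symbol over $) and the input. At each step: if the stack top is a terminal, match it against the current input token; if it is a non-terminal N, replace it with the RHS of M[N, lookahead] (the unique production whose predict set contains the lookahead).

Stack is shown with the top on the left.

Stack      Input            Action
----------------------------------
T $        c :: id :: id $  output T → E T'
E T' $     c :: id :: id $  output E → c
c T' $     c :: id :: id $  match 'c'
T' $       :: id :: id $    output T' → :: E T'
:: E T' $  :: id :: id $    match '::'
E T' $     id :: id $       output E → id
id T' $    id :: id $       match 'id'
T' $       :: id $          output T' → :: E T'
:: E T' $  :: id $          match '::'
E T' $     id $             output E → id
id T' $    id $             match 'id'
T' $       $                output T' → ε
$          $                accept

The string is accepted.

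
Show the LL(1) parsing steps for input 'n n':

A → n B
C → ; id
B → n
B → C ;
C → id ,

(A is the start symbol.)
LL(1) parsing maintains a stack (initially the start symbol over $) and the input. At each step: if the stack top is a terminal, match it against the current input token; if it is a non-terminal N, replace it with the RHS of M[N, lookahead] (the unique production whose predict set contains the lookahead).

Stack is shown with the top on the left.

Stack  Input  Action
--------------------
A $    n n $  output A → n B
n B $  n n $  match 'n'
B $    n $    output B → n
n $    n $    match 'n'
$      $      accept

The string is accepted.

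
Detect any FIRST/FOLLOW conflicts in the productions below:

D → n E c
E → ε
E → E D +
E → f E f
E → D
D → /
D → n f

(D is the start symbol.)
Nullable non-terminals: E.
FIRST sets used below: FIRST(E) = { '/', 'f', 'n', ε }, FIRST(D) = { '/', 'n' }

E: nullable alternative(s) E → ε; FOLLOW(E) = { '/', 'c', 'f', 'n' }
  E → ε: FIRST \ {ε} = { } — this is the only nullable alternative, skip
  E → E D +: FIRST \ {ε} = { '/', 'f', 'n' } — overlaps FOLLOW(E) on { '/', 'f', 'n' }: CONFLICT
  E → f E f: FIRST \ {ε} = { 'f' } — overlaps FOLLOW(E) on { 'f' }: CONFLICT
  E → D: FIRST \ {ε} = { '/', 'n' } — overlaps FOLLOW(E) on { '/', 'n' }: CONFLICT

D has no nullable alternative, so no FIRST/FOLLOW check is needed there.

So the grammar has 3 FIRST/FOLLOW conflicts (marked CONFLICT above).

Answer: Yes. E → E D '+' with FOLLOW(E) on { '/', 'f', 'n' }; E → f E f with FOLLOW(E) on { 'f' }; E → D with FOLLOW(E) on { '/', 'n' }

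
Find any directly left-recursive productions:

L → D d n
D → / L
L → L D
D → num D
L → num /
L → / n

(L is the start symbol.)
Direct left recursion occurs when N → N α for some non-terminal N (the right-hand side begins with the left-hand side itself).

L → D d n: starts with D
D → / L: starts with '/'
L → L D: LEFT RECURSIVE (starts with L)
D → num D: starts with num
L → num /: starts with num
L → / n: starts with '/'

The grammar has direct left recursion on: L.

Answer: Yes, L is left-recursive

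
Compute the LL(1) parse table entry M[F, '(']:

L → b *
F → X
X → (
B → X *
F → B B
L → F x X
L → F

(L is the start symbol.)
F → X, F → B B

To find M[F, '('], we find productions for F where '(' is in the predict set (PREDICT(N → α) = (FIRST(α) \ {ε}) ∪ (FOLLOW(N) if α ⇒* ε)).

Relevant sets:
  FIRST(X) = { '(' }
  FIRST(B) = { '(' }

F → X: PREDICT = { '(' }
  '(' is in predict set, so this production goes in M[F, '(']
F → B B: PREDICT = { '(' }
  '(' is in predict set, so this production goes in M[F, '(']

M[F, '('] = F → X, F → B B  (a multiply-defined cell — the grammar is not LL(1))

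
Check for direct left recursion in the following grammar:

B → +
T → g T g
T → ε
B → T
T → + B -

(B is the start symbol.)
No direct left recursion

B → +: starts with '+'
T → g T g: starts with g
T → ε: starts with ε
B → T: starts with T
T → + B -: starts with '+'

No direct left recursion found.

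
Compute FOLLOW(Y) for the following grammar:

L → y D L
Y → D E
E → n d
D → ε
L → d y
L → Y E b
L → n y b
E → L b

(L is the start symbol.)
In L → Y E b: Y is followed by E b, add FIRST(E b) \ {ε} = { 'd', 'n', 'y' }

Taking the union: FOLLOW(Y) = { 'd', 'n', 'y' }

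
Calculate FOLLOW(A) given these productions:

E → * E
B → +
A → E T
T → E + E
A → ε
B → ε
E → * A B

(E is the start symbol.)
{ $, '*', '+' }

To compute FOLLOW(A), find every occurrence of A on a right-hand side N → α A β: add FIRST(β) \ {ε}, and if β is empty or nullable also add FOLLOW(N). Iterate to a fixed point.

In E → * A B: A is followed by B, add FIRST(B) \ {ε} = { '+' }
  B is nullable, so also add FOLLOW(E)

The FOLLOW sets referred to above (computed the same way, to a fixed point):
  FOLLOW(E) = { $, '*', '+' }

Taking the union: FOLLOW(A) = { $, '*', '+' }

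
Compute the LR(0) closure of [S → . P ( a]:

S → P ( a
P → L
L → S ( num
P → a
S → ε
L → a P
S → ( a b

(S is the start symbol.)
To compute CLOSURE, for each item [A → α.Bβ] where B is a non-terminal, add [B → .γ] for all productions B → γ; repeat for the newly added items until nothing changes.

Start with: [S → . P ( a]
  [S → . P ( a] has the dot before P: add [P → . L], [P → . a]
  [P → . L] has the dot before L: add [L → . S ( num], [L → . a P]
  [L → . S ( num] has the dot before S: add [S → .], [S → . ( a b]
No further items can be added.

CLOSURE = { [L → . S ( num], [L → . a P], [P → . L], [P → . a], [S → . ( a b], [S → . P ( a], [S → .] }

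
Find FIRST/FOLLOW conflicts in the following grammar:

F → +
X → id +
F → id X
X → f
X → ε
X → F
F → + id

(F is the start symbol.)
No FIRST/FOLLOW conflicts.

A FIRST/FOLLOW conflict occurs when a non-terminal N has a nullable alternative N → β (β ⇒* ε) and another alternative N → α with FIRST(α) ∩ FOLLOW(N) ≠ ∅: on such a lookahead the parser cannot decide between expanding α and letting N vanish via β.

Nullable non-terminals: X.
FIRST sets used below: FIRST(F) = { '+', 'id' }

X: nullable alternative(s) X → ε; FOLLOW(X) = { $ }
  X → id +: FIRST \ {ε} = { 'id' } — disjoint from FOLLOW(X)
  X → f: FIRST \ {ε} = { 'f' } — disjoint from FOLLOW(X)
  X → ε: FIRST \ {ε} = { } — this is the only nullable alternative, skip
  X → F: FIRST \ {ε} = { '+', 'id' } — disjoint from FOLLOW(X)

F has no nullable alternative, so no FIRST/FOLLOW check is needed there.

No FIRST/FOLLOW conflicts found.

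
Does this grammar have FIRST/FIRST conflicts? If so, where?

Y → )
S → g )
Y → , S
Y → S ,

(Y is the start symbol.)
FIRST sets of the non-terminals at (or reachable through a nullable prefix from) the front of some alternative:
  FIRST(S) = { 'g' }

Productions for Y:
  Y → ): FIRST = { ')' }
  Y → , S: FIRST = { ',' }
  Y → S ,: FIRST = { 'g' }
S has only one production, so no FIRST/FIRST conflict is possible there.

All alternatives of each non-terminal have pairwise disjoint FIRST sets.

Answer: No FIRST/FIRST conflicts.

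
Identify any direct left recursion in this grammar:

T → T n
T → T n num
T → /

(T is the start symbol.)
Direct left recursion occurs when N → N α for some non-terminal N (the right-hand side begins with the left-hand side itself).

T → T n: LEFT RECURSIVE (starts with T)
T → T n num: LEFT RECURSIVE (starts with T)
T → /: starts with '/'

The grammar has direct left recursion on: T.

Answer: Yes, T is left-recursive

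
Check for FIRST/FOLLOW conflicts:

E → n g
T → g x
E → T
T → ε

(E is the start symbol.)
Nullable non-terminals: E, T.
FIRST sets used below: FIRST(T) = { 'g', ε }

E: nullable alternative(s) E → T; FOLLOW(E) = { $ }
  E → n g: FIRST \ {ε} = { 'n' } — disjoint from FOLLOW(E)
  E → T: FIRST \ {ε} = { 'g' } — this is the only nullable alternative, skip

T: nullable alternative(s) T → ε; FOLLOW(T) = { $ }
  T → g x: FIRST \ {ε} = { 'g' } — disjoint from FOLLOW(T)
  T → ε: FIRST \ {ε} = { } — this is the only nullable alternative, skip

No FIRST/FOLLOW conflicts found.

Answer: No FIRST/FOLLOW conflicts.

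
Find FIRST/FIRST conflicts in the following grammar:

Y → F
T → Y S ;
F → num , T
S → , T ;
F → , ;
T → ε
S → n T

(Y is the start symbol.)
No FIRST/FIRST conflicts.

A FIRST/FIRST conflict occurs when two productions N → α and N → β for the same non-terminal have FIRST(α) ∩ FIRST(β) ≠ ∅ (with ε ∈ FIRST of a nullable right-hand side, so two nullable alternatives also conflict).

FIRST sets of the non-terminals at (or reachable through a nullable prefix from) the front of some alternative:
  FIRST(Y) = { ',', 'num' }

Productions for T:
  T → Y S ;: FIRST = { ',', 'num' }
  T → ε: FIRST = { ε }
Productions for F:
  F → num , T: FIRST = { 'num' }
  F → , ;: FIRST = { ',' }
Productions for S:
  S → , T ;: FIRST = { ',' }
  S → n T: FIRST = { 'n' }
Y has only one production, so no FIRST/FIRST conflict is possible there.

All alternatives of each non-terminal have pairwise disjoint FIRST sets.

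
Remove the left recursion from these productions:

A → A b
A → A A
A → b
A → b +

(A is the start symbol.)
A is directly left-recursive. The standard transformation for
  A → A α₁ | ... | A α_m | β₁ | ... | β_n
is
  A  → β₁ A' | ... | β_n A'
  A' → α₁ A' | ... | α_m A' | ε

A → b becomes A → b A'
A → b + becomes A → b + A'
A → A b becomes A' → b A'
A → A A becomes A' → A A'
Add A' → ε

Resulting grammar:
A → b A'
A → b + A'
A' → b A'
A' → A A'
A' → ε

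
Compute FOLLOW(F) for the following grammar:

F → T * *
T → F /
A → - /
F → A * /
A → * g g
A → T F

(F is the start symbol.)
To compute FOLLOW(F), find every occurrence of F on a right-hand side N → α F β: add FIRST(β) \ {ε}, and if β is empty or nullable also add FOLLOW(N). Iterate to a fixed point.

F is the start symbol, so $ ∈ FOLLOW(F).
In T → F /: F is followed by '/', add FIRST('/') \ {ε} = { '/' }
In A → T F: F is at the end, add FOLLOW(A)

The FOLLOW sets referred to above (computed the same way, to a fixed point):
  FOLLOW(A) = { '*' }

Taking the union: FOLLOW(F) = { $, '*', '/' }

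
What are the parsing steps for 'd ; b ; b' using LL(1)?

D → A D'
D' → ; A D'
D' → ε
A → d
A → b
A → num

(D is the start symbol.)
LL(1) parsing maintains a stack (initially the start symbol over $) and the input. At each step: if the stack top is a terminal, match it against the current input token; if it is a non-terminal N, replace it with the RHS of M[N, lookahead] (the unique production whose predict set contains the lookahead).

Stack is shown with the top on the left.

Stack     Input        Action
-----------------------------
D $       d ; b ; b $  output D → A D'
A D' $    d ; b ; b $  output A → d
d D' $    d ; b ; b $  match 'd'
D' $      ; b ; b $    output D' → ; A D'
; A D' $  ; b ; b $    match ';'
A D' $    b ; b $      output A → b
b D' $    b ; b $      match 'b'
D' $      ; b $        output D' → ; A D'
; A D' $  ; b $        match ';'
A D' $    b $          output A → b
b D' $    b $          match 'b'
D' $      $            output D' → ε
$         $            accept

The string is accepted.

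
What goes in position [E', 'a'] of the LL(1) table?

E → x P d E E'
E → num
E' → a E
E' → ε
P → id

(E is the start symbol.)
To find M[E', 'a'], we find productions for E' where 'a' is in the predict set (PREDICT(N → α) = (FIRST(α) \ {ε}) ∪ (FOLLOW(N) if α ⇒* ε)).

Relevant sets:
  FOLLOW(E') = { $, 'a' }

E' → a E: PREDICT = { 'a' }
  'a' is in predict set, so this production goes in M[E', 'a']
E' → ε: PREDICT = { $, 'a' }
  'a' is in predict set, so this production goes in M[E', 'a']

M[E', 'a'] = E' → a E, E' → ε  (a multiply-defined cell — the grammar is not LL(1))

Answer: E' → a E, E' → ε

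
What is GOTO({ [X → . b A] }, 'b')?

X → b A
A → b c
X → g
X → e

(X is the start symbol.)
GOTO(I, 'b') = CLOSURE({ [A → αX.β] : [A → α.Xβ] ∈ I, X = 'b' })

Items with dot before 'b', with the dot advanced:
  [X → . b A] → [X → b . A]
Closure of the advanced items:
  [X → b . A] has the dot before A: add [A → . b c]

GOTO = { [A → . b c], [X → b . A] }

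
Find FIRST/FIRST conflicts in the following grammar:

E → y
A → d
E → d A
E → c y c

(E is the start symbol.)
No FIRST/FIRST conflicts.

A FIRST/FIRST conflict occurs when two productions N → α and N → β for the same non-terminal have FIRST(α) ∩ FIRST(β) ≠ ∅ (with ε ∈ FIRST of a nullable right-hand side, so two nullable alternatives also conflict).

Productions for E:
  E → y: FIRST = { 'y' }
  E → d A: FIRST = { 'd' }
  E → c y c: FIRST = { 'c' }
A has only one production, so no FIRST/FIRST conflict is possible there.

All alternatives of each non-terminal have pairwise disjoint FIRST sets.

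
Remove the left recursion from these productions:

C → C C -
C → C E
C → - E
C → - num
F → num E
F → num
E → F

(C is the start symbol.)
C is directly left-recursive. The standard transformation for
  A → A α₁ | ... | A α_m | β₁ | ... | β_n
is
  A  → β₁ A' | ... | β_n A'
  A' → α₁ A' | ... | α_m A' | ε

C → - E becomes C → - E C'
C → - num becomes C → - num C'
C → C C - becomes C' → C - C'
C → C E becomes C' → E C'
Add C' → ε

Productions for other non-terminals are unchanged:
  F → num E
  F → num
  E → F

Resulting grammar:
C → - E C'
C → - num C'
C' → C - C'
C' → E C'
C' → ε
F → num E
F → num
E → F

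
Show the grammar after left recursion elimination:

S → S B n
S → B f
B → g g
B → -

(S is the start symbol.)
S is directly left-recursive. The standard transformation for
  A → A α₁ | ... | A α_m | β₁ | ... | β_n
is
  A  → β₁ A' | ... | β_n A'
  A' → α₁ A' | ... | α_m A' | ε

S → B f becomes S → B f S'
S → S B n becomes S' → B n S'
Add S' → ε

Productions for other non-terminals are unchanged:
  B → g g
  B → -

Resulting grammar:
S → B f S'
S' → B n S'
S' → ε
B → g g
B → -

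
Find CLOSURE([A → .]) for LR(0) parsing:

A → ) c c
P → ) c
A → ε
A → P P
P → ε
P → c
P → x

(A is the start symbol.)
To compute CLOSURE, for each item [A → α.Bβ] where B is a non-terminal, add [B → .γ] for all productions B → γ; repeat for the newly added items until nothing changes.

Start with: [A → .]
The dot is at the end, so nothing is added.

CLOSURE = { [A → .] }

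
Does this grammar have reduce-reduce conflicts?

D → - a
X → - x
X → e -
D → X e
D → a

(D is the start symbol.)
A reduce-reduce conflict occurs when an LR(0) state has two complete items [A → α .] and [B → β .] — both call for a reduction, and with no lookahead the parser cannot choose between them.

Augment with D' → D and build the canonical LR(0) collection (I0 = CLOSURE({[D' → . D]}), then GOTO on every symbol after a dot until no new states appear). It has 10 states:
  I0: { [D → . - a], [D → . X e], [D → . a], [D' → . D], [X → . - x], [X → . e -] }  — shift
  I1: { [D → - . a], [X → - . x] }  — shift
  I2: { [D' → D .] }  — accept
  I3: { [D → X . e] }  — shift
  I4: { [D → a .] }  — reduce
  I5: { [X → e . -] }  — shift
  I6: { [X → e - .] }  — reduce
  I7: { [D → X e .] }  — reduce
  I8: { [D → - a .] }  — reduce
  I9: { [X → - x .] }  — reduce

No state contains more than one complete item.

Answer: No reduce-reduce conflicts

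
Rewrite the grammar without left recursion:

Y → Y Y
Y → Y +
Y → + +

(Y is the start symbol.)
Y is directly left-recursive. The standard transformation for
  A → A α₁ | ... | A α_m | β₁ | ... | β_n
is
  A  → β₁ A' | ... | β_n A'
  A' → α₁ A' | ... | α_m A' | ε

Y → + + becomes Y → + + Y'
Y → Y Y becomes Y' → Y Y'
Y → Y + becomes Y' → + Y'
Add Y' → ε

Resulting grammar:
Y → + + Y'
Y' → Y Y'
Y' → + Y'
Y' → ε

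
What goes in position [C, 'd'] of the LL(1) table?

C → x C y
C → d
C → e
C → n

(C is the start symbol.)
To find M[C, 'd'], we find productions for C where 'd' is in the predict set (PREDICT(N → α) = (FIRST(α) \ {ε}) ∪ (FOLLOW(N) if α ⇒* ε)).

C → x C y: PREDICT = { 'x' }
C → d: PREDICT = { 'd' }
  'd' is in predict set, so this production goes in M[C, 'd']
C → e: PREDICT = { 'e' }
C → n: PREDICT = { 'n' }

M[C, 'd'] = C → d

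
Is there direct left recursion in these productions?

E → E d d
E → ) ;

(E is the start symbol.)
Direct left recursion occurs when N → N α for some non-terminal N (the right-hand side begins with the left-hand side itself).

E → E d d: LEFT RECURSIVE (starts with E)
E → ) ;: starts with ')'

The grammar has direct left recursion on: E.

Answer: Yes, E is left-recursive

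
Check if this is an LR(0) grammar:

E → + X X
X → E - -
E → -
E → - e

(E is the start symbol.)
A grammar is LR(0) if no state in the canonical LR(0) collection has:
  - both a shift item (dot before a terminal) and a complete item (shift-reduce conflict), or
  - two or more complete items (reduce-reduce conflict; the accept item [E' → E .] counts as a complete item here).

Augment with E' → E and build the canonical LR(0) collection (I0 = CLOSURE({[E' → . E]}), then GOTO on every symbol after a dot until no new states appear). It has 10 states:
  I0: { [E → . + X X], [E → . - e], [E → . -], [E' → . E] }  — shift
  I1: { [E → + . X X], [E → . + X X], [E → . - e], [E → . -], [X → . E - -] }  — shift
  I2: { [E → - . e], [E → - .] }  — shift, reduce
  I3: { [E' → E .] }  — accept
  I4: { [E → - e .] }  — reduce
  I5: { [X → E . - -] }  — shift
  I6: { [E → + X . X], [E → . + X X], [E → . - e], [E → . -], [X → . E - -] }  — shift
  I7: { [E → + X X .] }  — reduce
  I8: { [X → E - . -] }  — shift
  I9: { [X → E - - .] }  — reduce

Conflict in state I2:
  Shift-reduce conflict between [E → - .] and [E → - . e]
So the grammar is NOT LR(0).

Answer: No. Shift-reduce conflict between [E → - .] and [E → - . e]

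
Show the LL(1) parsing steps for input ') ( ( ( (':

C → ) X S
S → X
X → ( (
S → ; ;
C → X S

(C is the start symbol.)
Stack is shown with the top on the left.

Stack    Input        Action
----------------------------
C $      ) ( ( ( ( $  output C → ) X S
) X S $  ) ( ( ( ( $  match ')'
X S $    ( ( ( ( $    output X → ( (
( ( S $  ( ( ( ( $    match '('
( S $    ( ( ( $      match '('
S $      ( ( $        output S → X
X $      ( ( $        output X → ( (
( ( $    ( ( $        match '('
( $      ( $          match '('
$        $            accept

The string is accepted.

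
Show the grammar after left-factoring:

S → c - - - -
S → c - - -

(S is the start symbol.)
S → c - - - S'
S' → -
S' → ε

Left-factoring transforms A → αβ₁ | αβ₂ into A → αA' and A' → β₁ | β₂
(α is the longest common prefix among the alternatives). Repeat until
no nonterminal has two alternatives with a common prefix.

Round 1: S has alternatives sharing prefix 'c - - -'. Introduce S': S → c - - - S'
  Add: S' → -
  Add: S' → ε

No remaining common prefixes — done.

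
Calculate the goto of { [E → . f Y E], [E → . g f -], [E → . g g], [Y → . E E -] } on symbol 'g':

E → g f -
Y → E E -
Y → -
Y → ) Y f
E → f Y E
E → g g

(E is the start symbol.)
GOTO(I, 'g') = CLOSURE({ [A → αX.β] : [A → α.Xβ] ∈ I, X = 'g' })

Items with dot before 'g', with the dot advanced:
  [E → . g f -] → [E → g . f -]
  [E → . g g] → [E → g . g]
Closure adds nothing (no advanced item has the dot before a non-terminal).

GOTO = { [E → g . f -], [E → g . g] }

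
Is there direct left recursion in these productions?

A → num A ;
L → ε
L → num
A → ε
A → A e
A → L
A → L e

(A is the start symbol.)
A → num A ;: starts with num
L → ε: starts with ε
L → num: starts with num
A → ε: starts with ε
A → A e: LEFT RECURSIVE (starts with A)
A → L: starts with L
A → L e: starts with L

The grammar has direct left recursion on: A.

Answer: Yes, A is left-recursive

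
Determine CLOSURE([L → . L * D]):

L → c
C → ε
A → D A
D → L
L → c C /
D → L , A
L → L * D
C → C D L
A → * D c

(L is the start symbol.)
To compute CLOSURE, for each item [A → α.Bβ] where B is a non-terminal, add [B → .γ] for all productions B → γ; repeat for the newly added items until nothing changes.

Start with: [L → . L * D]
  [L → . L * D] has the dot before L: add [L → . c], [L → . c C /]
No further items can be added.

CLOSURE = { [L → . L * D], [L → . c C /], [L → . c] }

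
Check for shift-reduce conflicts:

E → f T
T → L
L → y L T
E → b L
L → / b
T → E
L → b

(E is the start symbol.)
Augment with E' → E and build the canonical LR(0) collection (I0 = CLOSURE({[E' → . E]}), then GOTO on every symbol after a dot until no new states appear). It has 15 states:
  I0: { [E → . b L], [E → . f T], [E' → . E] }  — shift
  I1: { [E' → E .] }  — accept
  I2: { [E → b . L], [L → . / b], [L → . b], [L → . y L T] }  — shift
  I3: { [E → . b L], [E → . f T], [E → f . T], [L → . / b], [L → . b], [L → . y L T], [T → . E], [T → . L] }  — shift
  I4: { [L → / . b] }  — shift
  I5: { [T → E .] }  — reduce
  I6: { [T → L .] }  — reduce
  I7: { [E → f T .] }  — reduce
  I8: { [E → b . L], [L → . / b], [L → . b], [L → . y L T], [L → b .] }  — shift, reduce
  I9: { [L → . / b], [L → . b], [L → . y L T], [L → y . L T] }  — shift
  I10: { [E → . b L], [E → . f T], [L → . / b], [L → . b], [L → . y L T], [L → y L . T], [T → . E], [T → . L] }  — shift
  I11: { [L → b .] }  — reduce
  I12: { [L → y L T .] }  — reduce
  I13: { [E → b L .] }  — reduce
  I14: { [L → / b .] }  — reduce

I8 contains reduce item [L → b .] and shift items [L → . / b], [L → . b], [L → . y L T] — shift-reduce conflict.

Answer: Yes — I8: [L → b .] vs [L → . / b]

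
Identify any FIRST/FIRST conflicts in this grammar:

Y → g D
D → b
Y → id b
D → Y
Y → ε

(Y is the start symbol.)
No FIRST/FIRST conflicts.

A FIRST/FIRST conflict occurs when two productions N → α and N → β for the same non-terminal have FIRST(α) ∩ FIRST(β) ≠ ∅ (with ε ∈ FIRST of a nullable right-hand side, so two nullable alternatives also conflict).

FIRST sets of the non-terminals at (or reachable through a nullable prefix from) the front of some alternative:
  FIRST(Y) = { 'g', 'id', ε }

Productions for Y:
  Y → g D: FIRST = { 'g' }
  Y → id b: FIRST = { 'id' }
  Y → ε: FIRST = { ε }
Productions for D:
  D → b: FIRST = { 'b' }
  D → Y: FIRST = { 'g', 'id', ε }

All alternatives of each non-terminal have pairwise disjoint FIRST sets.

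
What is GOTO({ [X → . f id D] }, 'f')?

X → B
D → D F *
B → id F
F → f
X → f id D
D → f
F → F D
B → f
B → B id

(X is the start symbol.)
{ [X → f . id D] }

GOTO(I, 'f') = CLOSURE({ [A → αX.β] : [A → α.Xβ] ∈ I, X = 'f' })

Items with dot before 'f', with the dot advanced:
  [X → . f id D] → [X → f . id D]
Closure adds nothing (no advanced item has the dot before a non-terminal).

GOTO = { [X → f . id D] }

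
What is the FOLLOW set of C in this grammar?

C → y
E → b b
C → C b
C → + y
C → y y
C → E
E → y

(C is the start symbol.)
{ $, 'b' }

To compute FOLLOW(C), find every occurrence of C on a right-hand side N → α C β: add FIRST(β) \ {ε}, and if β is empty or nullable also add FOLLOW(N). Iterate to a fixed point.

C is the start symbol, so $ ∈ FOLLOW(C).
In C → C b: C is followed by b, add FIRST(b) \ {ε} = { 'b' }

Taking the union: FOLLOW(C) = { $, 'b' }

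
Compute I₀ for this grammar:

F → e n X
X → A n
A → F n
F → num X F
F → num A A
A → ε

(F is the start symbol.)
First, augment the grammar with F' → F
I₀ = CLOSURE({ [F' → . F] }):
  [F' → . F] has the dot before F: add [F → . e n X], [F → . num X F], [F → . num A A]
No further items can be added.

I₀ = { [F → . e n X], [F → . num A A], [F → . num X F], [F' → . F] }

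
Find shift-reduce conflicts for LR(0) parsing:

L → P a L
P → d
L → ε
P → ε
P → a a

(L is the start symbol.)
Augment with L' → L and build the canonical LR(0) collection (I0 = CLOSURE({[L' → . L]}), then GOTO on every symbol after a dot until no new states appear). It has 8 states:
  I0: { [L → . P a L], [L → .], [L' → . L], [P → . a a], [P → . d], [P → .] }  — shift, 2 reduces
  I1: { [L' → L .] }  — accept
  I2: { [L → P . a L] }  — shift
  I3: { [P → a . a] }  — shift
  I4: { [P → d .] }  — reduce
  I5: { [P → a a .] }  — reduce
  I6: { [L → . P a L], [L → .], [L → P a . L], [P → . a a], [P → . d], [P → .] }  — shift, 2 reduces
  I7: { [L → P a L .] }  — reduce

I0 contains reduce items [L → .], [P → .] and shift items [P → . a a], [P → . d] — shift-reduce conflict.
I6 contains reduce items [L → .], [P → .] and shift items [P → . a a], [P → . d] — shift-reduce conflict.

Answer: Yes — I0: [L → .] vs [P → . a a]; I6: [L → .] vs [P → . a a]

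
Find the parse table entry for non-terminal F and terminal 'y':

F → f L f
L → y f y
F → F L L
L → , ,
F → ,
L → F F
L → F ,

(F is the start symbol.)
Empty (error entry)

To find M[F, 'y'], we find productions for F where 'y' is in the predict set (PREDICT(N → α) = (FIRST(α) \ {ε}) ∪ (FOLLOW(N) if α ⇒* ε)).

Relevant sets:
  FIRST(F) = { ',', 'f' }

F → f L f: PREDICT = { 'f' }
F → F L L: PREDICT = { ',', 'f' }
F → ,: PREDICT = { ',' }

M[F, 'y'] is empty (no production applies)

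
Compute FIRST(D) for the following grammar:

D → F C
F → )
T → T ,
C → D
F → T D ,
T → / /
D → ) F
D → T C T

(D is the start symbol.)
To compute FIRST(D), examine every production with D on the left-hand side, reading each right-hand side left to right until a non-nullable symbol is reached.

FIRST sets of the other non-terminals involved (by the same procedure, iterated to a fixed point):
  FIRST(F) = { ')', '/' }
  FIRST(T) = { '/' }

From D → F C:
  - F is a non-terminal: add FIRST(F) \ {ε} = { ')', '/' }
    F is not nullable, so stop
From D → ) F:
  - ')' is a terminal: add ')' and stop
From D → T C T:
  - T is a non-terminal: add FIRST(T) \ {ε} = { '/' }
    T is not nullable, so stop

Collecting: FIRST(D) = { ')', '/' }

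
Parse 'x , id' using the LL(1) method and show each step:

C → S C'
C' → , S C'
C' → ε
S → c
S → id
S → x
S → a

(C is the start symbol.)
LL(1) parsing maintains a stack (initially the start symbol over $) and the input. At each step: if the stack top is a terminal, match it against the current input token; if it is a non-terminal N, replace it with the RHS of M[N, lookahead] (the unique production whose predict set contains the lookahead).

Stack is shown with the top on the left.

Stack     Input     Action
--------------------------
C $       x , id $  output C → S C'
S C' $    x , id $  output S → x
x C' $    x , id $  match 'x'
C' $      , id $    output C' → , S C'
, S C' $  , id $    match ','
S C' $    id $      output S → id
id C' $   id $      match 'id'
C' $      $         output C' → ε
$         $         accept

The string is accepted.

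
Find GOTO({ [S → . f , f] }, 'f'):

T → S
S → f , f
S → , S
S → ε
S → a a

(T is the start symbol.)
GOTO(I, 'f') = CLOSURE({ [A → αX.β] : [A → α.Xβ] ∈ I, X = 'f' })

Items with dot before 'f', with the dot advanced:
  [S → . f , f] → [S → f . , f]
Closure adds nothing (no advanced item has the dot before a non-terminal).

GOTO = { [S → f . , f] }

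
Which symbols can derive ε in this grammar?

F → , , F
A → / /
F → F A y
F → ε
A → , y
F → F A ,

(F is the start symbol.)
{ 'F' }

A non-terminal is nullable if it can derive ε (the empty string): either it has an ε-production, or it has a production whose right-hand side consists entirely of nullable non-terminals.

ε-productions: F → ε
So F is immediately nullable.
No further non-terminal can be added: every production for the remaining non-terminals contains a terminal or a non-nullable non-terminal.
Nullable = { 'F' }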